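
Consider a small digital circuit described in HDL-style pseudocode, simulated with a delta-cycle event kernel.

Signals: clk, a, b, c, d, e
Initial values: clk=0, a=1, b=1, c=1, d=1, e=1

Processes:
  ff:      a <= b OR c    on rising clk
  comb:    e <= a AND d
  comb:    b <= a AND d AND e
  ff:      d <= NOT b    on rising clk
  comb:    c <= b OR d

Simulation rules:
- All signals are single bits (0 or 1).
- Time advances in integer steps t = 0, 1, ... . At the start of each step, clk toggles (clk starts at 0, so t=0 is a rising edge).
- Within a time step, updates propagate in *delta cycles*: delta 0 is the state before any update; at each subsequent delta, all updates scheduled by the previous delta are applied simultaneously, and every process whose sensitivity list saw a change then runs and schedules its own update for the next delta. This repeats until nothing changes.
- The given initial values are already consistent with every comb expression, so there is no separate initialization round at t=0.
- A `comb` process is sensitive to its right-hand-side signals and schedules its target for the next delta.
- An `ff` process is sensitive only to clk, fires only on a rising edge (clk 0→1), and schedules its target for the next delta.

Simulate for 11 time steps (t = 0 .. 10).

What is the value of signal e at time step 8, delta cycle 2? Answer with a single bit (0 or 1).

0

t0.Δ0 e=1 c=1 d=1 clk=0 a=1 b=1
t0.Δ1 e=1 c=1 d=1 clk=1 a=1 b=1
t0.Δ2 e=1 c=1 d=0 clk=1 a=1 b=1
t0.Δ3 e=0 c=1 d=0 clk=1 a=1 b=0
t0.Δ4 e=0 c=0 d=0 clk=1 a=1 b=0
t1.Δ0 e=0 c=0 d=0 clk=1 a=1 b=0
t1.Δ1 e=0 c=0 d=0 clk=0 a=1 b=0
t2.Δ0 e=0 c=0 d=0 clk=0 a=1 b=0
t2.Δ1 e=0 c=0 d=0 clk=1 a=1 b=0
t2.Δ2 e=0 c=0 d=1 clk=1 a=0 b=0
t2.Δ3 e=0 c=1 d=1 clk=1 a=0 b=0
t3.Δ0 e=0 c=1 d=1 clk=1 a=0 b=0
t3.Δ1 e=0 c=1 d=1 clk=0 a=0 b=0
t4.Δ0 e=0 c=1 d=1 clk=0 a=0 b=0
t4.Δ1 e=0 c=1 d=1 clk=1 a=0 b=0
t4.Δ2 e=0 c=1 d=1 clk=1 a=1 b=0
t4.Δ3 e=1 c=1 d=1 clk=1 a=1 b=0
t4.Δ4 e=1 c=1 d=1 clk=1 a=1 b=1
t5.Δ0 e=1 c=1 d=1 clk=1 a=1 b=1
t5.Δ1 e=1 c=1 d=1 clk=0 a=1 b=1
t6.Δ0 e=1 c=1 d=1 clk=0 a=1 b=1
t6.Δ1 e=1 c=1 d=1 clk=1 a=1 b=1
t6.Δ2 e=1 c=1 d=0 clk=1 a=1 b=1
t6.Δ3 e=0 c=1 d=0 clk=1 a=1 b=0
t6.Δ4 e=0 c=0 d=0 clk=1 a=1 b=0
t7.Δ0 e=0 c=0 d=0 clk=1 a=1 b=0
t7.Δ1 e=0 c=0 d=0 clk=0 a=1 b=0
t8.Δ0 e=0 c=0 d=0 clk=0 a=1 b=0
t8.Δ1 e=0 c=0 d=0 clk=1 a=1 b=0
t8.Δ2 e=0 c=0 d=1 clk=1 a=0 b=0
t8.Δ3 e=0 c=1 d=1 clk=1 a=0 b=0
t9.Δ0 e=0 c=1 d=1 clk=1 a=0 b=0
t9.Δ1 e=0 c=1 d=1 clk=0 a=0 b=0
t10.Δ0 e=0 c=1 d=1 clk=0 a=0 b=0
t10.Δ1 e=0 c=1 d=1 clk=1 a=0 b=0
t10.Δ2 e=0 c=1 d=1 clk=1 a=1 b=0
t10.Δ3 e=1 c=1 d=1 clk=1 a=1 b=0
t10.Δ4 e=1 c=1 d=1 clk=1 a=1 b=1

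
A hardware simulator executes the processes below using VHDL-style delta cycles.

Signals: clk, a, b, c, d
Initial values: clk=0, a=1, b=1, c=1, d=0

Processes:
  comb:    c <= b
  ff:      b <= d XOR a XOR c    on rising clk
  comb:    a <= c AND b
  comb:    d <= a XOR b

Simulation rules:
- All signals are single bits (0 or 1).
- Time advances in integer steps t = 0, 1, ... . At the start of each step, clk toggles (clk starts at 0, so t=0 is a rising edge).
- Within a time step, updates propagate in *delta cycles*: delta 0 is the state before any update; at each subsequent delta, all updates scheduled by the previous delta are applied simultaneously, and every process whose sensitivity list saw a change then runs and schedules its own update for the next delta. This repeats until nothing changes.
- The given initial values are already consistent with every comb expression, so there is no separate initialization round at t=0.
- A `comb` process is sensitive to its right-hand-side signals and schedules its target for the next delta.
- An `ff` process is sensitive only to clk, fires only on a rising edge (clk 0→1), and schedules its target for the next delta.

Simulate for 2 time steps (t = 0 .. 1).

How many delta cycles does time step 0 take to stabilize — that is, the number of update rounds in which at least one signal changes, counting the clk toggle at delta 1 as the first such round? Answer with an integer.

[bits: c,clk,a,b,d]
t=0: Δ0=10110 Δ1=11110 Δ2=11100 Δ3=01001 Δ4=01000 | 4Δ
t=1: Δ0=01000 Δ1=00000 | 1Δ

4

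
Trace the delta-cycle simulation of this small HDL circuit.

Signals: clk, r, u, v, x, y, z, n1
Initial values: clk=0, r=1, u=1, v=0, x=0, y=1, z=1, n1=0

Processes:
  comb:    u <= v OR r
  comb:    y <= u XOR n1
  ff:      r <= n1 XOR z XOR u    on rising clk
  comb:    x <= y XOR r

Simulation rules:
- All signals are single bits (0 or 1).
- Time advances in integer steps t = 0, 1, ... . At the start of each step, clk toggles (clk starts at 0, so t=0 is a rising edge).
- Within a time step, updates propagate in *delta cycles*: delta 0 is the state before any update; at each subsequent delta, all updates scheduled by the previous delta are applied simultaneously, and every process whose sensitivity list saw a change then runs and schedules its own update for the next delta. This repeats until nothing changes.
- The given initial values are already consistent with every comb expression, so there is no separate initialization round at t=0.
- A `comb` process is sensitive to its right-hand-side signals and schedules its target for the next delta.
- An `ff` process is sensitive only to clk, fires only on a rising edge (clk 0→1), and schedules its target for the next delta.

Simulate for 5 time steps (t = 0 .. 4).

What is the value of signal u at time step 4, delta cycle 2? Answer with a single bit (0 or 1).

1

[bits: y,u,clk,n1,x,z,v,r]
t=0: Δ0=11000101 Δ1=11100101 Δ2=11100100 Δ3=10101100 Δ4=00101100 Δ5=00100100 | 5Δ
t=1: Δ0=00100100 Δ1=00000100 | 1Δ
t=2: Δ0=00000100 Δ1=00100100 Δ2=00100101 Δ3=01101101 Δ4=11101101 Δ5=11100101 | 5Δ
t=3: Δ0=11100101 Δ1=11000101 | 1Δ
t=4: Δ0=11000101 Δ1=11100101 Δ2=11100100 Δ3=10101100 Δ4=00101100 Δ5=00100100 | 5Δ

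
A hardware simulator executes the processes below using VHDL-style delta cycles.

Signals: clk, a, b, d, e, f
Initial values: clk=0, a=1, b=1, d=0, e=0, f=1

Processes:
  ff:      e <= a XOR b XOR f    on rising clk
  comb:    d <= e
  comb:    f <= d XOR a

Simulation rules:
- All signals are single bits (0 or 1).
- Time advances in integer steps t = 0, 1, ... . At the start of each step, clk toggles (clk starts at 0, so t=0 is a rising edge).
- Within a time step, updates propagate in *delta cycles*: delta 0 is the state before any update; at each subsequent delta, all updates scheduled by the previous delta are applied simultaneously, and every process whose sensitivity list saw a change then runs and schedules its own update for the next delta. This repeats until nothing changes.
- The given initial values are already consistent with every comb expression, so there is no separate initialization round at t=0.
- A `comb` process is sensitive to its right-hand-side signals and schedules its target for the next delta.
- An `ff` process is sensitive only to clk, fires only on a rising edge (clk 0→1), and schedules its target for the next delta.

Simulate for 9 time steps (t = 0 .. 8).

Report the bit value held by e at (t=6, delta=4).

0

[bits: d,e,a,f,clk,b]
t=0: Δ0=001101 Δ1=001111 Δ2=011111 Δ3=111111 Δ4=111011 | 4Δ
t=1: Δ0=111011 Δ1=111001 | 1Δ
t=2: Δ0=111001 Δ1=111011 Δ2=101011 Δ3=001011 Δ4=001111 | 4Δ
t=3: Δ0=001111 Δ1=001101 | 1Δ
t=4: Δ0=001101 Δ1=001111 Δ2=011111 Δ3=111111 Δ4=111011 | 4Δ
t=5: Δ0=111011 Δ1=111001 | 1Δ
t=6: Δ0=111001 Δ1=111011 Δ2=101011 Δ3=001011 Δ4=001111 | 4Δ
t=7: Δ0=001111 Δ1=001101 | 1Δ
t=8: Δ0=001101 Δ1=001111 Δ2=011111 Δ3=111111 Δ4=111011 | 4Δ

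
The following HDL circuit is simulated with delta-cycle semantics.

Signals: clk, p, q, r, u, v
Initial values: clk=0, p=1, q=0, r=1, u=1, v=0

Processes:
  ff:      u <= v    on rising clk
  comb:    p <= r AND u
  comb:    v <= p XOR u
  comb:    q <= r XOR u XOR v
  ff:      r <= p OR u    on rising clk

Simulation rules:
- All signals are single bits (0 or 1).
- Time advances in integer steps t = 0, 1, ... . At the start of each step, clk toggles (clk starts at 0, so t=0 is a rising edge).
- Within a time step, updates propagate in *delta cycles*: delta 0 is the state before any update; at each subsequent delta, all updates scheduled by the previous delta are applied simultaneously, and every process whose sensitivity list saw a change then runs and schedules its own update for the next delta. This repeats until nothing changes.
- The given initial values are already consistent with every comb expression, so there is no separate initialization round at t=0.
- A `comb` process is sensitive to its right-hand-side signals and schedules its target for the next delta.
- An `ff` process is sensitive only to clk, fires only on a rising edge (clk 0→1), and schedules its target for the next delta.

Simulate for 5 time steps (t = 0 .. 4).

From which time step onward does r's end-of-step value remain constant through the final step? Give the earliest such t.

2

t=0 Δ0: v=0 p=1 r=1 clk=0 u=1 q=0
  Δ1: clk:0→1
  Δ2: u:1→0
  Δ3: v:0→1, p:1→0, q:0→1
  Δ4: v:1→0, q:1→0
  Δ5: q:0→1
  (5Δ to stable)
t=1 Δ0: v=0 p=0 r=1 clk=1 u=0 q=1
  Δ1: clk:1→0
  (1Δ to stable)
t=2 Δ0: v=0 p=0 r=1 clk=0 u=0 q=1
  Δ1: clk:0→1
  Δ2: r:1→0
  Δ3: q:1→0
  (3Δ to stable)
t=3 Δ0: v=0 p=0 r=0 clk=1 u=0 q=0
  Δ1: clk:1→0
  (1Δ to stable)
t=4 Δ0: v=0 p=0 r=0 clk=0 u=0 q=0
  Δ1: clk:0→1
  (1Δ to stable)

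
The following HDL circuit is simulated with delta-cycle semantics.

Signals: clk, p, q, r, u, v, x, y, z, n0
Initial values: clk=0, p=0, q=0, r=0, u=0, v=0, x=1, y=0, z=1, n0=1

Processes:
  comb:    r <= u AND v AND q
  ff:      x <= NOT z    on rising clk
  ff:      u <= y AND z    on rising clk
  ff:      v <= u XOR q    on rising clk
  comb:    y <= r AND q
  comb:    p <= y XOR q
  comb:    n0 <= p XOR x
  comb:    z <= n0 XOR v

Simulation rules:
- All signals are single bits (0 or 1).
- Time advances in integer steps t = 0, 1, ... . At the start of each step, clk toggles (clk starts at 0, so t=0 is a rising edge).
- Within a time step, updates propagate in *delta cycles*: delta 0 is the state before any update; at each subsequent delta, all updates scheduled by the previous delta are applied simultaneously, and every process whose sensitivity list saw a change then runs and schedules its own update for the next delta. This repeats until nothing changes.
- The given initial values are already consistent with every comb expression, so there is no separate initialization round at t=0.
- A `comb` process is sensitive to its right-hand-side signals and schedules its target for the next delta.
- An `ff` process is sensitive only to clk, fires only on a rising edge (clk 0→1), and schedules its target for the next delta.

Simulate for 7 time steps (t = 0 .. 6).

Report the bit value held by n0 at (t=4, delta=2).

1

t0.Δ0 clk=0 n0=1 x=1 u=0 r=0 z=1 p=0 v=0 y=0 q=0
t0.Δ1 clk=1 n0=1 x=1 u=0 r=0 z=1 p=0 v=0 y=0 q=0
t0.Δ2 clk=1 n0=1 x=0 u=0 r=0 z=1 p=0 v=0 y=0 q=0
t0.Δ3 clk=1 n0=0 x=0 u=0 r=0 z=1 p=0 v=0 y=0 q=0
t0.Δ4 clk=1 n0=0 x=0 u=0 r=0 z=0 p=0 v=0 y=0 q=0
t1.Δ0 clk=1 n0=0 x=0 u=0 r=0 z=0 p=0 v=0 y=0 q=0
t1.Δ1 clk=0 n0=0 x=0 u=0 r=0 z=0 p=0 v=0 y=0 q=0
t2.Δ0 clk=0 n0=0 x=0 u=0 r=0 z=0 p=0 v=0 y=0 q=0
t2.Δ1 clk=1 n0=0 x=0 u=0 r=0 z=0 p=0 v=0 y=0 q=0
t2.Δ2 clk=1 n0=0 x=1 u=0 r=0 z=0 p=0 v=0 y=0 q=0
t2.Δ3 clk=1 n0=1 x=1 u=0 r=0 z=0 p=0 v=0 y=0 q=0
t2.Δ4 clk=1 n0=1 x=1 u=0 r=0 z=1 p=0 v=0 y=0 q=0
t3.Δ0 clk=1 n0=1 x=1 u=0 r=0 z=1 p=0 v=0 y=0 q=0
t3.Δ1 clk=0 n0=1 x=1 u=0 r=0 z=1 p=0 v=0 y=0 q=0
t4.Δ0 clk=0 n0=1 x=1 u=0 r=0 z=1 p=0 v=0 y=0 q=0
t4.Δ1 clk=1 n0=1 x=1 u=0 r=0 z=1 p=0 v=0 y=0 q=0
t4.Δ2 clk=1 n0=1 x=0 u=0 r=0 z=1 p=0 v=0 y=0 q=0
t4.Δ3 clk=1 n0=0 x=0 u=0 r=0 z=1 p=0 v=0 y=0 q=0
t4.Δ4 clk=1 n0=0 x=0 u=0 r=0 z=0 p=0 v=0 y=0 q=0
t5.Δ0 clk=1 n0=0 x=0 u=0 r=0 z=0 p=0 v=0 y=0 q=0
t5.Δ1 clk=0 n0=0 x=0 u=0 r=0 z=0 p=0 v=0 y=0 q=0
t6.Δ0 clk=0 n0=0 x=0 u=0 r=0 z=0 p=0 v=0 y=0 q=0
t6.Δ1 clk=1 n0=0 x=0 u=0 r=0 z=0 p=0 v=0 y=0 q=0
t6.Δ2 clk=1 n0=0 x=1 u=0 r=0 z=0 p=0 v=0 y=0 q=0
t6.Δ3 clk=1 n0=1 x=1 u=0 r=0 z=0 p=0 v=0 y=0 q=0
t6.Δ4 clk=1 n0=1 x=1 u=0 r=0 z=1 p=0 v=0 y=0 q=0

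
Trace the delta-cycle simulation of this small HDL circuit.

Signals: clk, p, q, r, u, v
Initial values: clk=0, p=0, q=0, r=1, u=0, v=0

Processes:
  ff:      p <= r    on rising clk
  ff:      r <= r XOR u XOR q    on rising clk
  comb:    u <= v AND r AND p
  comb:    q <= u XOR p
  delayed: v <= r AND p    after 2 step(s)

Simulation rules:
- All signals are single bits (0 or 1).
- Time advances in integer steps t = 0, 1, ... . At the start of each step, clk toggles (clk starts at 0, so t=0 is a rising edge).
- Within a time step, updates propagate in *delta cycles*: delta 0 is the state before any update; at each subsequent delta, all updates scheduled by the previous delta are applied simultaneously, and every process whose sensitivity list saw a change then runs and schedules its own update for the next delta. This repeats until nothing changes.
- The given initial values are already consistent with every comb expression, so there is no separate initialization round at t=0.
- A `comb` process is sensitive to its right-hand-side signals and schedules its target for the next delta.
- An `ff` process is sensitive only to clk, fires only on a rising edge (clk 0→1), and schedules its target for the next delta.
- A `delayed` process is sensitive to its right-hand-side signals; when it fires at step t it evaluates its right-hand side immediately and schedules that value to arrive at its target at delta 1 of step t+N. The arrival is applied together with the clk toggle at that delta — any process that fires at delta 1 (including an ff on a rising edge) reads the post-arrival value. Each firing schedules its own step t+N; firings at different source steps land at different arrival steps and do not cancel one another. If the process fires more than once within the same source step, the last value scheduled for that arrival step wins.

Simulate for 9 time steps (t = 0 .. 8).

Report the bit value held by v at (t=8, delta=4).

t=0 Δ0: p=0 clk=0 r=1 q=0 v=0 u=0
  Δ1: clk:0→1
  Δ2: p:0→1
  Δ3: q:0→1
  (3Δ to stable)
t=1 Δ0: p=1 clk=1 r=1 q=1 v=0 u=0
  Δ1: clk:1→0
  (1Δ to stable)
t=2 Δ0: p=1 clk=0 r=1 q=1 v=0 u=0
  Δ1: clk:0→1, v:0→1
  Δ2: r:1→0, u:0→1
  Δ3: q:1→0, u:1→0
  Δ4: q:0→1
  (4Δ to stable)
t=3 Δ0: p=1 clk=1 r=0 q=1 v=1 u=0
  Δ1: clk:1→0
  (1Δ to stable)
t=4 Δ0: p=1 clk=0 r=0 q=1 v=1 u=0
  Δ1: clk:0→1, v:1→0
  Δ2: p:1→0, r:0→1
  Δ3: q:1→0
  (3Δ to stable)
t=5 Δ0: p=0 clk=1 r=1 q=0 v=0 u=0
  Δ1: clk:1→0
  (1Δ to stable)
t=6 Δ0: p=0 clk=0 r=1 q=0 v=0 u=0
  Δ1: clk:0→1
  Δ2: p:0→1
  Δ3: q:0→1
  (3Δ to stable)
t=7 Δ0: p=1 clk=1 r=1 q=1 v=0 u=0
  Δ1: clk:1→0
  (1Δ to stable)
t=8 Δ0: p=1 clk=0 r=1 q=1 v=0 u=0
  Δ1: clk:0→1, v:0→1
  Δ2: r:1→0, u:0→1
  Δ3: q:1→0, u:1→0
  Δ4: q:0→1
  (4Δ to stable)

1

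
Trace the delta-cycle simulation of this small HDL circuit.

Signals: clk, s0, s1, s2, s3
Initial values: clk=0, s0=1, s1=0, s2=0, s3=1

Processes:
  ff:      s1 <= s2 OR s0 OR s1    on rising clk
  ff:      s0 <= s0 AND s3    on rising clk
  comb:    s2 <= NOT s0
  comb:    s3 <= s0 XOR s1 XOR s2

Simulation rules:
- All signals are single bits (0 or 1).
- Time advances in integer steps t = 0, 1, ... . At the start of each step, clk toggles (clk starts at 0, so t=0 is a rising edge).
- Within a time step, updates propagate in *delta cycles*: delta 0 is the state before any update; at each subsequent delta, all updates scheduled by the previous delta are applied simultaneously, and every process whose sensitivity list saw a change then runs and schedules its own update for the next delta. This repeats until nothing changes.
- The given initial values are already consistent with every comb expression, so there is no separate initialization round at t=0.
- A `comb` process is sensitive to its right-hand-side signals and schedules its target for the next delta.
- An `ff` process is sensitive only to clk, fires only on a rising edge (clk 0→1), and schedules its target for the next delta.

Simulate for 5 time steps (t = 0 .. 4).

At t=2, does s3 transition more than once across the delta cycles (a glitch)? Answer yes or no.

t=0 Δ0: s2=0 clk=0 s3=1 s0=1 s1=0
  Δ1: clk:0→1
  Δ2: s1:0→1
  Δ3: s3:1→0
  (3Δ to stable)
t=1 Δ0: s2=0 clk=1 s3=0 s0=1 s1=1
  Δ1: clk:1→0
  (1Δ to stable)
t=2 Δ0: s2=0 clk=0 s3=0 s0=1 s1=1
  Δ1: clk:0→1
  Δ2: s0:1→0
  Δ3: s2:0→1, s3:0→1
  Δ4: s3:1→0
  (4Δ to stable)
t=3 Δ0: s2=1 clk=1 s3=0 s0=0 s1=1
  Δ1: clk:1→0
  (1Δ to stable)
t=4 Δ0: s2=1 clk=0 s3=0 s0=0 s1=1
  Δ1: clk:0→1
  (1Δ to stable)

yes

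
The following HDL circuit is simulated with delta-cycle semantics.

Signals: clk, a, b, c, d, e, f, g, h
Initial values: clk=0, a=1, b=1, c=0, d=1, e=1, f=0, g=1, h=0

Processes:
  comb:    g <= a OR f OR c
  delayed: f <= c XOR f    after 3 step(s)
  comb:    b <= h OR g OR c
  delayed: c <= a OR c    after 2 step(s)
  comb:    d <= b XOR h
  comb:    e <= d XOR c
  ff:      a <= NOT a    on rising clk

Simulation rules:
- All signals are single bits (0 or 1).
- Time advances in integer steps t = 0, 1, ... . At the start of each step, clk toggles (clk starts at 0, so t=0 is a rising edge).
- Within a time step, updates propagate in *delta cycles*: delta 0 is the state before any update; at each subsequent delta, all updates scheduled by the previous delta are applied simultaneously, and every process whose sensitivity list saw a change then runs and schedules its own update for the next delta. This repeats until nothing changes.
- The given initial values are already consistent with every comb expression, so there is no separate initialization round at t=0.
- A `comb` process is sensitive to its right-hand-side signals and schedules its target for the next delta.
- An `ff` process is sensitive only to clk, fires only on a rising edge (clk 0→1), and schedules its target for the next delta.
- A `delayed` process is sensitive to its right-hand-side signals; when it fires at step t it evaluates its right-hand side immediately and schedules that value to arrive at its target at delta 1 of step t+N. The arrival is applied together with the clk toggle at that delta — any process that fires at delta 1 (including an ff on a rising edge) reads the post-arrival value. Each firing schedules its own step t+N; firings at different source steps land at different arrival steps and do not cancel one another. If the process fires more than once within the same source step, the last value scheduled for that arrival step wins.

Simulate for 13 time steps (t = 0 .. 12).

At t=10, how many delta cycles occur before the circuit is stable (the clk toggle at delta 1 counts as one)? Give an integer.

[bits: h,f,b,clk,a,c,g,e,d]
t=0: Δ0=001010111 Δ1=001110111 Δ2=001100111 Δ3=001100011 Δ4=000100011 Δ5=000100010 Δ6=000100000 | 6Δ
t=1: Δ0=000100000 Δ1=000000000 | 1Δ
t=2: Δ0=000000000 Δ1=000100000 Δ2=000110000 Δ3=000110100 Δ4=001110100 Δ5=001110101 Δ6=001110111 | 6Δ
t=3: Δ0=001110111 Δ1=001010111 | 1Δ
t=4: Δ0=001010111 Δ1=001111111 Δ2=001101101 | 2Δ
t=5: Δ0=001101101 Δ1=001001101 | 1Δ
t=6: Δ0=001001101 Δ1=001101101 Δ2=001111101 | 2Δ
t=7: Δ0=001111101 Δ1=011011101 | 1Δ
t=8: Δ0=011011101 Δ1=011111101 Δ2=011101101 | 2Δ
t=9: Δ0=011101101 Δ1=011001101 | 1Δ
t=10: Δ0=011001101 Δ1=001101101 Δ2=001111101 | 2Δ
t=11: Δ0=001111101 Δ1=001011101 | 1Δ
t=12: Δ0=001011101 Δ1=001111101 Δ2=001101101 | 2Δ

2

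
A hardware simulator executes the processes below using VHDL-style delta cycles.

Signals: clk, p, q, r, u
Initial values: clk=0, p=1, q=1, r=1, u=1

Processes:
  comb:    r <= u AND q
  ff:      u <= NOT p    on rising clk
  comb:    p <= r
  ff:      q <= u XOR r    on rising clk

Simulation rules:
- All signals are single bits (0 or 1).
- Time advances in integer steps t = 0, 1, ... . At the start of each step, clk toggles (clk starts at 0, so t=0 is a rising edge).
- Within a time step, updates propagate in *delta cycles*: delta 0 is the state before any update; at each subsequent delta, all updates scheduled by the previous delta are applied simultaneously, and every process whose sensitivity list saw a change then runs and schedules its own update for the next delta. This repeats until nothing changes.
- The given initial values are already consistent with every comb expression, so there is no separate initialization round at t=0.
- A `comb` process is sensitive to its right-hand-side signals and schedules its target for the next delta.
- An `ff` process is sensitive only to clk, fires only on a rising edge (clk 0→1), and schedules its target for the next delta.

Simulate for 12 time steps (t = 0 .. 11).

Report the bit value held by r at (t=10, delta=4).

t0.Δ0 p=1 r=1 clk=0 q=1 u=1
t0.Δ1 p=1 r=1 clk=1 q=1 u=1
t0.Δ2 p=1 r=1 clk=1 q=0 u=0
t0.Δ3 p=1 r=0 clk=1 q=0 u=0
t0.Δ4 p=0 r=0 clk=1 q=0 u=0
t1.Δ0 p=0 r=0 clk=1 q=0 u=0
t1.Δ1 p=0 r=0 clk=0 q=0 u=0
t2.Δ0 p=0 r=0 clk=0 q=0 u=0
t2.Δ1 p=0 r=0 clk=1 q=0 u=0
t2.Δ2 p=0 r=0 clk=1 q=0 u=1
t3.Δ0 p=0 r=0 clk=1 q=0 u=1
t3.Δ1 p=0 r=0 clk=0 q=0 u=1
t4.Δ0 p=0 r=0 clk=0 q=0 u=1
t4.Δ1 p=0 r=0 clk=1 q=0 u=1
t4.Δ2 p=0 r=0 clk=1 q=1 u=1
t4.Δ3 p=0 r=1 clk=1 q=1 u=1
t4.Δ4 p=1 r=1 clk=1 q=1 u=1
t5.Δ0 p=1 r=1 clk=1 q=1 u=1
t5.Δ1 p=1 r=1 clk=0 q=1 u=1
t6.Δ0 p=1 r=1 clk=0 q=1 u=1
t6.Δ1 p=1 r=1 clk=1 q=1 u=1
t6.Δ2 p=1 r=1 clk=1 q=0 u=0
t6.Δ3 p=1 r=0 clk=1 q=0 u=0
t6.Δ4 p=0 r=0 clk=1 q=0 u=0
t7.Δ0 p=0 r=0 clk=1 q=0 u=0
t7.Δ1 p=0 r=0 clk=0 q=0 u=0
t8.Δ0 p=0 r=0 clk=0 q=0 u=0
t8.Δ1 p=0 r=0 clk=1 q=0 u=0
t8.Δ2 p=0 r=0 clk=1 q=0 u=1
t9.Δ0 p=0 r=0 clk=1 q=0 u=1
t9.Δ1 p=0 r=0 clk=0 q=0 u=1
t10.Δ0 p=0 r=0 clk=0 q=0 u=1
t10.Δ1 p=0 r=0 clk=1 q=0 u=1
t10.Δ2 p=0 r=0 clk=1 q=1 u=1
t10.Δ3 p=0 r=1 clk=1 q=1 u=1
t10.Δ4 p=1 r=1 clk=1 q=1 u=1
t11.Δ0 p=1 r=1 clk=1 q=1 u=1
t11.Δ1 p=1 r=1 clk=0 q=1 u=1

1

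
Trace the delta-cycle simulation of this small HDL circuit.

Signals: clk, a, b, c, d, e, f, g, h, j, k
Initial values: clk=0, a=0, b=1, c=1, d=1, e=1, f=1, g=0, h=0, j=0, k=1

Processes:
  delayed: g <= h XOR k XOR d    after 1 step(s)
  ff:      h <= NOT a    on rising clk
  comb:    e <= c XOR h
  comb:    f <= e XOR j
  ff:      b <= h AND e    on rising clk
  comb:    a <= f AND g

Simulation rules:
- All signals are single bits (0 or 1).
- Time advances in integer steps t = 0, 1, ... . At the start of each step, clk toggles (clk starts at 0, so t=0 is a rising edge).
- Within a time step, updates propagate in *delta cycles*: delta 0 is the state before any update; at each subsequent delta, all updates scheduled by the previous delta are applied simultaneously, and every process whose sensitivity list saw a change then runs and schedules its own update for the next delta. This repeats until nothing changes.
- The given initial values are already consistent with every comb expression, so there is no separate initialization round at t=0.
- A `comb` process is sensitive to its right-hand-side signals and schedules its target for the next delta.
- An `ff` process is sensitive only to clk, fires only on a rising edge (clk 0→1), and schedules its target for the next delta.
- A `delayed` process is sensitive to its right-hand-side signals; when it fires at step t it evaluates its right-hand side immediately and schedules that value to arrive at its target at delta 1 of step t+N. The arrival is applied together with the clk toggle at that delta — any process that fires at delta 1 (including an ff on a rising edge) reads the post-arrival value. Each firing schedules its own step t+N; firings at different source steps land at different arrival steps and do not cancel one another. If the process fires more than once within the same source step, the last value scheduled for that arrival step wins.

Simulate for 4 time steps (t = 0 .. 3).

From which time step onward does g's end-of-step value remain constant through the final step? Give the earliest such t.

t=0 Δ0: clk=0 d=1 b=1 k=1 e=1 a=0 f=1 j=0 h=0 g=0 c=1
  Δ1: clk:0→1
  Δ2: b:1→0, h:0→1
  Δ3: e:1→0
  Δ4: f:1→0
  (4Δ to stable)
t=1 Δ0: clk=1 d=1 b=0 k=1 e=0 a=0 f=0 j=0 h=1 g=0 c=1
  Δ1: clk:1→0, g:0→1
  (1Δ to stable)
t=2 Δ0: clk=0 d=1 b=0 k=1 e=0 a=0 f=0 j=0 h=1 g=1 c=1
  Δ1: clk:0→1
  (1Δ to stable)
t=3 Δ0: clk=1 d=1 b=0 k=1 e=0 a=0 f=0 j=0 h=1 g=1 c=1
  Δ1: clk:1→0
  (1Δ to stable)

1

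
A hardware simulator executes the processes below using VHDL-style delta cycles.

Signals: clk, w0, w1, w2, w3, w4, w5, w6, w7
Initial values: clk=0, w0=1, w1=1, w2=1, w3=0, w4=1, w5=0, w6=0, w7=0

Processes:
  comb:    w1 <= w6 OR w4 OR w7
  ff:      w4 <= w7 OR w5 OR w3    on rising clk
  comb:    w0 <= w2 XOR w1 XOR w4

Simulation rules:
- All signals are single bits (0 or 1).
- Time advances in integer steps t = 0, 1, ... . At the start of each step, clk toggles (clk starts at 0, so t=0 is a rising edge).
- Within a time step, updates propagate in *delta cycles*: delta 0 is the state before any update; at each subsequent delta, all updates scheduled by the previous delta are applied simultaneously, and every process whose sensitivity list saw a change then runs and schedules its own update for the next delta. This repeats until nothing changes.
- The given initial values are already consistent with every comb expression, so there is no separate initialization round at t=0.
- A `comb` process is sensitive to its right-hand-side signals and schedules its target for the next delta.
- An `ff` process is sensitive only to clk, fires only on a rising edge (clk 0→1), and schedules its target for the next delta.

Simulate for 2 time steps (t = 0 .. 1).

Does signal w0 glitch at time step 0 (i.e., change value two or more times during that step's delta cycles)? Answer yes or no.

[bits: w7,w4,w3,clk,w2,w5,w1,w6,w0]
t=0: Δ0=010010101 Δ1=010110101 Δ2=000110101 Δ3=000110000 Δ4=000110001 | 4Δ
t=1: Δ0=000110001 Δ1=000010001 | 1Δ

yes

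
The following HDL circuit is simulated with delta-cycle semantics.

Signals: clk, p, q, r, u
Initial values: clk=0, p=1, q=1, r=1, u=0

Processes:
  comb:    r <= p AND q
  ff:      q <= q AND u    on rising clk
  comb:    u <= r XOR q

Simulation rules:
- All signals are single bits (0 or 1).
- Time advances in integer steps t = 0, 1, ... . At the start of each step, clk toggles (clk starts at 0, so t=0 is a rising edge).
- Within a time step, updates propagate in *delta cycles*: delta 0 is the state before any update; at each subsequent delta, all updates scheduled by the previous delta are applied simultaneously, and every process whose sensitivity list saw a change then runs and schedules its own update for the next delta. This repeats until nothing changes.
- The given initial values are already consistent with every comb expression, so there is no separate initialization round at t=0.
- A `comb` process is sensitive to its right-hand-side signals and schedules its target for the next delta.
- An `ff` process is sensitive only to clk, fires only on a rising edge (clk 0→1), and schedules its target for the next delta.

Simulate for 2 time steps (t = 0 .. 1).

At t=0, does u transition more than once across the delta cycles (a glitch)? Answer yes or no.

yes

t=0 Δ0: q=1 u=0 p=1 clk=0 r=1
  Δ1: clk:0→1
  Δ2: q:1→0
  Δ3: u:0→1, r:1→0
  Δ4: u:1→0
  (4Δ to stable)
t=1 Δ0: q=0 u=0 p=1 clk=1 r=0
  Δ1: clk:1→0
  (1Δ to stable)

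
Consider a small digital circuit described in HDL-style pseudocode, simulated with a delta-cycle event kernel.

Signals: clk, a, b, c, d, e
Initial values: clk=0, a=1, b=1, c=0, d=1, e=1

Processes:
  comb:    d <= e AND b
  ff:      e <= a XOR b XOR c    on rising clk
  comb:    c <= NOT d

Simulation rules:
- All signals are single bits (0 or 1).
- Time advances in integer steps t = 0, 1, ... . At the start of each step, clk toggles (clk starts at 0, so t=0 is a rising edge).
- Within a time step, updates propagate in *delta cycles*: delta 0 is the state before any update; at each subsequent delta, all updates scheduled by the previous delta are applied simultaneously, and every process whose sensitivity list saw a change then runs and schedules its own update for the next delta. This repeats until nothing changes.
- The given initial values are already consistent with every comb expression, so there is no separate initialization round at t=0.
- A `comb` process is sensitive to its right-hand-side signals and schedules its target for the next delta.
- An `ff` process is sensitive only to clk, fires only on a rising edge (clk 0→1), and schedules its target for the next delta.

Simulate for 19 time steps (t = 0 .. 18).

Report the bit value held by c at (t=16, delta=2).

0

t0.Δ0 b=1 clk=0 d=1 c=0 e=1 a=1
t0.Δ1 b=1 clk=1 d=1 c=0 e=1 a=1
t0.Δ2 b=1 clk=1 d=1 c=0 e=0 a=1
t0.Δ3 b=1 clk=1 d=0 c=0 e=0 a=1
t0.Δ4 b=1 clk=1 d=0 c=1 e=0 a=1
t1.Δ0 b=1 clk=1 d=0 c=1 e=0 a=1
t1.Δ1 b=1 clk=0 d=0 c=1 e=0 a=1
t2.Δ0 b=1 clk=0 d=0 c=1 e=0 a=1
t2.Δ1 b=1 clk=1 d=0 c=1 e=0 a=1
t2.Δ2 b=1 clk=1 d=0 c=1 e=1 a=1
t2.Δ3 b=1 clk=1 d=1 c=1 e=1 a=1
t2.Δ4 b=1 clk=1 d=1 c=0 e=1 a=1
t3.Δ0 b=1 clk=1 d=1 c=0 e=1 a=1
t3.Δ1 b=1 clk=0 d=1 c=0 e=1 a=1
t4.Δ0 b=1 clk=0 d=1 c=0 e=1 a=1
t4.Δ1 b=1 clk=1 d=1 c=0 e=1 a=1
t4.Δ2 b=1 clk=1 d=1 c=0 e=0 a=1
t4.Δ3 b=1 clk=1 d=0 c=0 e=0 a=1
t4.Δ4 b=1 clk=1 d=0 c=1 e=0 a=1
t5.Δ0 b=1 clk=1 d=0 c=1 e=0 a=1
t5.Δ1 b=1 clk=0 d=0 c=1 e=0 a=1
t6.Δ0 b=1 clk=0 d=0 c=1 e=0 a=1
t6.Δ1 b=1 clk=1 d=0 c=1 e=0 a=1
t6.Δ2 b=1 clk=1 d=0 c=1 e=1 a=1
t6.Δ3 b=1 clk=1 d=1 c=1 e=1 a=1
t6.Δ4 b=1 clk=1 d=1 c=0 e=1 a=1
t7.Δ0 b=1 clk=1 d=1 c=0 e=1 a=1
t7.Δ1 b=1 clk=0 d=1 c=0 e=1 a=1
t8.Δ0 b=1 clk=0 d=1 c=0 e=1 a=1
t8.Δ1 b=1 clk=1 d=1 c=0 e=1 a=1
t8.Δ2 b=1 clk=1 d=1 c=0 e=0 a=1
t8.Δ3 b=1 clk=1 d=0 c=0 e=0 a=1
t8.Δ4 b=1 clk=1 d=0 c=1 e=0 a=1
t9.Δ0 b=1 clk=1 d=0 c=1 e=0 a=1
t9.Δ1 b=1 clk=0 d=0 c=1 e=0 a=1
t10.Δ0 b=1 clk=0 d=0 c=1 e=0 a=1
t10.Δ1 b=1 clk=1 d=0 c=1 e=0 a=1
t10.Δ2 b=1 clk=1 d=0 c=1 e=1 a=1
t10.Δ3 b=1 clk=1 d=1 c=1 e=1 a=1
t10.Δ4 b=1 clk=1 d=1 c=0 e=1 a=1
t11.Δ0 b=1 clk=1 d=1 c=0 e=1 a=1
t11.Δ1 b=1 clk=0 d=1 c=0 e=1 a=1
t12.Δ0 b=1 clk=0 d=1 c=0 e=1 a=1
t12.Δ1 b=1 clk=1 d=1 c=0 e=1 a=1
t12.Δ2 b=1 clk=1 d=1 c=0 e=0 a=1
t12.Δ3 b=1 clk=1 d=0 c=0 e=0 a=1
t12.Δ4 b=1 clk=1 d=0 c=1 e=0 a=1
t13.Δ0 b=1 clk=1 d=0 c=1 e=0 a=1
t13.Δ1 b=1 clk=0 d=0 c=1 e=0 a=1
t14.Δ0 b=1 clk=0 d=0 c=1 e=0 a=1
t14.Δ1 b=1 clk=1 d=0 c=1 e=0 a=1
t14.Δ2 b=1 clk=1 d=0 c=1 e=1 a=1
t14.Δ3 b=1 clk=1 d=1 c=1 e=1 a=1
t14.Δ4 b=1 clk=1 d=1 c=0 e=1 a=1
t15.Δ0 b=1 clk=1 d=1 c=0 e=1 a=1
t15.Δ1 b=1 clk=0 d=1 c=0 e=1 a=1
t16.Δ0 b=1 clk=0 d=1 c=0 e=1 a=1
t16.Δ1 b=1 clk=1 d=1 c=0 e=1 a=1
t16.Δ2 b=1 clk=1 d=1 c=0 e=0 a=1
t16.Δ3 b=1 clk=1 d=0 c=0 e=0 a=1
t16.Δ4 b=1 clk=1 d=0 c=1 e=0 a=1
t17.Δ0 b=1 clk=1 d=0 c=1 e=0 a=1
t17.Δ1 b=1 clk=0 d=0 c=1 e=0 a=1
t18.Δ0 b=1 clk=0 d=0 c=1 e=0 a=1
t18.Δ1 b=1 clk=1 d=0 c=1 e=0 a=1
t18.Δ2 b=1 clk=1 d=0 c=1 e=1 a=1
t18.Δ3 b=1 clk=1 d=1 c=1 e=1 a=1
t18.Δ4 b=1 clk=1 d=1 c=0 e=1 a=1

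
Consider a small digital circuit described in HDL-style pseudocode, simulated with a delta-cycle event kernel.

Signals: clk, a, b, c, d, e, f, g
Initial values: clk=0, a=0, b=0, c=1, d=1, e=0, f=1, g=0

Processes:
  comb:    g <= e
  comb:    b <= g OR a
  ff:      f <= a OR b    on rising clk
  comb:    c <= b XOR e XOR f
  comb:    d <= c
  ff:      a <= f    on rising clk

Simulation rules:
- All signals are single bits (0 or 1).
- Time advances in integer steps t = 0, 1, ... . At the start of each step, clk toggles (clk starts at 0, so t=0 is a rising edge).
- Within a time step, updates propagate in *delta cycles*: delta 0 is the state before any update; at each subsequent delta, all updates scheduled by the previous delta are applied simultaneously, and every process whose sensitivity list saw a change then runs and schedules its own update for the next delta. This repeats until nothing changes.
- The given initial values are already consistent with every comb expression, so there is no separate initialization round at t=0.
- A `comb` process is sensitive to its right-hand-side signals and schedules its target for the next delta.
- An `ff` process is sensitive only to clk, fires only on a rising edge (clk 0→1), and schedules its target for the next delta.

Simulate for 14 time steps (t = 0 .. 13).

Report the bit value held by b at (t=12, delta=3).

1

t=0 Δ0: a=0 g=0 c=1 d=1 e=0 f=1 clk=0 b=0
  Δ1: clk:0→1
  Δ2: a:0→1, f:1→0
  Δ3: c:1→0, b:0→1
  Δ4: c:0→1, d:1→0
  Δ5: d:0→1
  (5Δ to stable)
t=1 Δ0: a=1 g=0 c=1 d=1 e=0 f=0 clk=1 b=1
  Δ1: clk:1→0
  (1Δ to stable)
t=2 Δ0: a=1 g=0 c=1 d=1 e=0 f=0 clk=0 b=1
  Δ1: clk:0→1
  Δ2: a:1→0, f:0→1
  Δ3: c:1→0, b:1→0
  Δ4: c:0→1, d:1→0
  Δ5: d:0→1
  (5Δ to stable)
t=3 Δ0: a=0 g=0 c=1 d=1 e=0 f=1 clk=1 b=0
  Δ1: clk:1→0
  (1Δ to stable)
t=4 Δ0: a=0 g=0 c=1 d=1 e=0 f=1 clk=0 b=0
  Δ1: clk:0→1
  Δ2: a:0→1, f:1→0
  Δ3: c:1→0, b:0→1
  Δ4: c:0→1, d:1→0
  Δ5: d:0→1
  (5Δ to stable)
t=5 Δ0: a=1 g=0 c=1 d=1 e=0 f=0 clk=1 b=1
  Δ1: clk:1→0
  (1Δ to stable)
t=6 Δ0: a=1 g=0 c=1 d=1 e=0 f=0 clk=0 b=1
  Δ1: clk:0→1
  Δ2: a:1→0, f:0→1
  Δ3: c:1→0, b:1→0
  Δ4: c:0→1, d:1→0
  Δ5: d:0→1
  (5Δ to stable)
t=7 Δ0: a=0 g=0 c=1 d=1 e=0 f=1 clk=1 b=0
  Δ1: clk:1→0
  (1Δ to stable)
t=8 Δ0: a=0 g=0 c=1 d=1 e=0 f=1 clk=0 b=0
  Δ1: clk:0→1
  Δ2: a:0→1, f:1→0
  Δ3: c:1→0, b:0→1
  Δ4: c:0→1, d:1→0
  Δ5: d:0→1
  (5Δ to stable)
t=9 Δ0: a=1 g=0 c=1 d=1 e=0 f=0 clk=1 b=1
  Δ1: clk:1→0
  (1Δ to stable)
t=10 Δ0: a=1 g=0 c=1 d=1 e=0 f=0 clk=0 b=1
  Δ1: clk:0→1
  Δ2: a:1→0, f:0→1
  Δ3: c:1→0, b:1→0
  Δ4: c:0→1, d:1→0
  Δ5: d:0→1
  (5Δ to stable)
t=11 Δ0: a=0 g=0 c=1 d=1 e=0 f=1 clk=1 b=0
  Δ1: clk:1→0
  (1Δ to stable)
t=12 Δ0: a=0 g=0 c=1 d=1 e=0 f=1 clk=0 b=0
  Δ1: clk:0→1
  Δ2: a:0→1, f:1→0
  Δ3: c:1→0, b:0→1
  Δ4: c:0→1, d:1→0
  Δ5: d:0→1
  (5Δ to stable)
t=13 Δ0: a=1 g=0 c=1 d=1 e=0 f=0 clk=1 b=1
  Δ1: clk:1→0
  (1Δ to stable)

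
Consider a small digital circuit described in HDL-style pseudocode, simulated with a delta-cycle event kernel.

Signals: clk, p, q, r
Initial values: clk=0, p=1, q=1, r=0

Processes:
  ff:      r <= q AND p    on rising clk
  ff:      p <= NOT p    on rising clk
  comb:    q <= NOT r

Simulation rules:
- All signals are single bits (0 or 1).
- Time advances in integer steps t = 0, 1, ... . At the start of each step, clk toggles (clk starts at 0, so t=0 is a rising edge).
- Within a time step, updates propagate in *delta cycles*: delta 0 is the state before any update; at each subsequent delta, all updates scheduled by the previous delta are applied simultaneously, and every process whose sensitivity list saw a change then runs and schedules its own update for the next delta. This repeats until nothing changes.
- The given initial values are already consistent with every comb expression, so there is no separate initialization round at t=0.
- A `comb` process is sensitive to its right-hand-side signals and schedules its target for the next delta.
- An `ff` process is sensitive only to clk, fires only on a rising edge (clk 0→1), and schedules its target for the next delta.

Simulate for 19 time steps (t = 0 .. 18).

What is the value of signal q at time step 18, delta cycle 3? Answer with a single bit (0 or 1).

1

t=0 Δ0: clk=0 r=0 p=1 q=1
  Δ1: clk:0→1
  Δ2: r:0→1, p:1→0
  Δ3: q:1→0
  (3Δ to stable)
t=1 Δ0: clk=1 r=1 p=0 q=0
  Δ1: clk:1→0
  (1Δ to stable)
t=2 Δ0: clk=0 r=1 p=0 q=0
  Δ1: clk:0→1
  Δ2: r:1→0, p:0→1
  Δ3: q:0→1
  (3Δ to stable)
t=3 Δ0: clk=1 r=0 p=1 q=1
  Δ1: clk:1→0
  (1Δ to stable)
t=4 Δ0: clk=0 r=0 p=1 q=1
  Δ1: clk:0→1
  Δ2: r:0→1, p:1→0
  Δ3: q:1→0
  (3Δ to stable)
t=5 Δ0: clk=1 r=1 p=0 q=0
  Δ1: clk:1→0
  (1Δ to stable)
t=6 Δ0: clk=0 r=1 p=0 q=0
  Δ1: clk:0→1
  Δ2: r:1→0, p:0→1
  Δ3: q:0→1
  (3Δ to stable)
t=7 Δ0: clk=1 r=0 p=1 q=1
  Δ1: clk:1→0
  (1Δ to stable)
t=8 Δ0: clk=0 r=0 p=1 q=1
  Δ1: clk:0→1
  Δ2: r:0→1, p:1→0
  Δ3: q:1→0
  (3Δ to stable)
t=9 Δ0: clk=1 r=1 p=0 q=0
  Δ1: clk:1→0
  (1Δ to stable)
t=10 Δ0: clk=0 r=1 p=0 q=0
  Δ1: clk:0→1
  Δ2: r:1→0, p:0→1
  Δ3: q:0→1
  (3Δ to stable)
t=11 Δ0: clk=1 r=0 p=1 q=1
  Δ1: clk:1→0
  (1Δ to stable)
t=12 Δ0: clk=0 r=0 p=1 q=1
  Δ1: clk:0→1
  Δ2: r:0→1, p:1→0
  Δ3: q:1→0
  (3Δ to stable)
t=13 Δ0: clk=1 r=1 p=0 q=0
  Δ1: clk:1→0
  (1Δ to stable)
t=14 Δ0: clk=0 r=1 p=0 q=0
  Δ1: clk:0→1
  Δ2: r:1→0, p:0→1
  Δ3: q:0→1
  (3Δ to stable)
t=15 Δ0: clk=1 r=0 p=1 q=1
  Δ1: clk:1→0
  (1Δ to stable)
t=16 Δ0: clk=0 r=0 p=1 q=1
  Δ1: clk:0→1
  Δ2: r:0→1, p:1→0
  Δ3: q:1→0
  (3Δ to stable)
t=17 Δ0: clk=1 r=1 p=0 q=0
  Δ1: clk:1→0
  (1Δ to stable)
t=18 Δ0: clk=0 r=1 p=0 q=0
  Δ1: clk:0→1
  Δ2: r:1→0, p:0→1
  Δ3: q:0→1
  (3Δ to stable)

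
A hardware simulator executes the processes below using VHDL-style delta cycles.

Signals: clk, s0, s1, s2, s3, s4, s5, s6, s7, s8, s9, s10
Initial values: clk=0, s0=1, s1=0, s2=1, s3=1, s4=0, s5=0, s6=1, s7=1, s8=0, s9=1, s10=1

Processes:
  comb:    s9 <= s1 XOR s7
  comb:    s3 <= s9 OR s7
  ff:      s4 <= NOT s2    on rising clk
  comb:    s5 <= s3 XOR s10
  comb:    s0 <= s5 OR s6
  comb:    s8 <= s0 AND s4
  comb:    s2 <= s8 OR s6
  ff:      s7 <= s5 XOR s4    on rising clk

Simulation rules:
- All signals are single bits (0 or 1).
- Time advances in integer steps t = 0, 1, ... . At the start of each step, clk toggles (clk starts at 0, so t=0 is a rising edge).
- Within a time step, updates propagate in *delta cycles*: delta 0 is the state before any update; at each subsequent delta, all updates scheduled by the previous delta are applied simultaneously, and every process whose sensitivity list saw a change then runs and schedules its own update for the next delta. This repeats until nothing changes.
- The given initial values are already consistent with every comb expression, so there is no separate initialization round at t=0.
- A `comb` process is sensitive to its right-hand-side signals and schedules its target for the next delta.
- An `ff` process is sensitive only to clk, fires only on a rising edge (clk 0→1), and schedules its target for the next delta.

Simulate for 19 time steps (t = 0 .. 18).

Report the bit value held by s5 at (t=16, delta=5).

t0.Δ0 s1=0 s8=0 s10=1 s9=1 s6=1 s0=1 clk=0 s2=1 s3=1 s7=1 s5=0 s4=0
t0.Δ1 s1=0 s8=0 s10=1 s9=1 s6=1 s0=1 clk=1 s2=1 s3=1 s7=1 s5=0 s4=0
t0.Δ2 s1=0 s8=0 s10=1 s9=1 s6=1 s0=1 clk=1 s2=1 s3=1 s7=0 s5=0 s4=0
t0.Δ3 s1=0 s8=0 s10=1 s9=0 s6=1 s0=1 clk=1 s2=1 s3=1 s7=0 s5=0 s4=0
t0.Δ4 s1=0 s8=0 s10=1 s9=0 s6=1 s0=1 clk=1 s2=1 s3=0 s7=0 s5=0 s4=0
t0.Δ5 s1=0 s8=0 s10=1 s9=0 s6=1 s0=1 clk=1 s2=1 s3=0 s7=0 s5=1 s4=0
t1.Δ0 s1=0 s8=0 s10=1 s9=0 s6=1 s0=1 clk=1 s2=1 s3=0 s7=0 s5=1 s4=0
t1.Δ1 s1=0 s8=0 s10=1 s9=0 s6=1 s0=1 clk=0 s2=1 s3=0 s7=0 s5=1 s4=0
t2.Δ0 s1=0 s8=0 s10=1 s9=0 s6=1 s0=1 clk=0 s2=1 s3=0 s7=0 s5=1 s4=0
t2.Δ1 s1=0 s8=0 s10=1 s9=0 s6=1 s0=1 clk=1 s2=1 s3=0 s7=0 s5=1 s4=0
t2.Δ2 s1=0 s8=0 s10=1 s9=0 s6=1 s0=1 clk=1 s2=1 s3=0 s7=1 s5=1 s4=0
t2.Δ3 s1=0 s8=0 s10=1 s9=1 s6=1 s0=1 clk=1 s2=1 s3=1 s7=1 s5=1 s4=0
t2.Δ4 s1=0 s8=0 s10=1 s9=1 s6=1 s0=1 clk=1 s2=1 s3=1 s7=1 s5=0 s4=0
t3.Δ0 s1=0 s8=0 s10=1 s9=1 s6=1 s0=1 clk=1 s2=1 s3=1 s7=1 s5=0 s4=0
t3.Δ1 s1=0 s8=0 s10=1 s9=1 s6=1 s0=1 clk=0 s2=1 s3=1 s7=1 s5=0 s4=0
t4.Δ0 s1=0 s8=0 s10=1 s9=1 s6=1 s0=1 clk=0 s2=1 s3=1 s7=1 s5=0 s4=0
t4.Δ1 s1=0 s8=0 s10=1 s9=1 s6=1 s0=1 clk=1 s2=1 s3=1 s7=1 s5=0 s4=0
t4.Δ2 s1=0 s8=0 s10=1 s9=1 s6=1 s0=1 clk=1 s2=1 s3=1 s7=0 s5=0 s4=0
t4.Δ3 s1=0 s8=0 s10=1 s9=0 s6=1 s0=1 clk=1 s2=1 s3=1 s7=0 s5=0 s4=0
t4.Δ4 s1=0 s8=0 s10=1 s9=0 s6=1 s0=1 clk=1 s2=1 s3=0 s7=0 s5=0 s4=0
t4.Δ5 s1=0 s8=0 s10=1 s9=0 s6=1 s0=1 clk=1 s2=1 s3=0 s7=0 s5=1 s4=0
t5.Δ0 s1=0 s8=0 s10=1 s9=0 s6=1 s0=1 clk=1 s2=1 s3=0 s7=0 s5=1 s4=0
t5.Δ1 s1=0 s8=0 s10=1 s9=0 s6=1 s0=1 clk=0 s2=1 s3=0 s7=0 s5=1 s4=0
t6.Δ0 s1=0 s8=0 s10=1 s9=0 s6=1 s0=1 clk=0 s2=1 s3=0 s7=0 s5=1 s4=0
t6.Δ1 s1=0 s8=0 s10=1 s9=0 s6=1 s0=1 clk=1 s2=1 s3=0 s7=0 s5=1 s4=0
t6.Δ2 s1=0 s8=0 s10=1 s9=0 s6=1 s0=1 clk=1 s2=1 s3=0 s7=1 s5=1 s4=0
t6.Δ3 s1=0 s8=0 s10=1 s9=1 s6=1 s0=1 clk=1 s2=1 s3=1 s7=1 s5=1 s4=0
t6.Δ4 s1=0 s8=0 s10=1 s9=1 s6=1 s0=1 clk=1 s2=1 s3=1 s7=1 s5=0 s4=0
t7.Δ0 s1=0 s8=0 s10=1 s9=1 s6=1 s0=1 clk=1 s2=1 s3=1 s7=1 s5=0 s4=0
t7.Δ1 s1=0 s8=0 s10=1 s9=1 s6=1 s0=1 clk=0 s2=1 s3=1 s7=1 s5=0 s4=0
t8.Δ0 s1=0 s8=0 s10=1 s9=1 s6=1 s0=1 clk=0 s2=1 s3=1 s7=1 s5=0 s4=0
t8.Δ1 s1=0 s8=0 s10=1 s9=1 s6=1 s0=1 clk=1 s2=1 s3=1 s7=1 s5=0 s4=0
t8.Δ2 s1=0 s8=0 s10=1 s9=1 s6=1 s0=1 clk=1 s2=1 s3=1 s7=0 s5=0 s4=0
t8.Δ3 s1=0 s8=0 s10=1 s9=0 s6=1 s0=1 clk=1 s2=1 s3=1 s7=0 s5=0 s4=0
t8.Δ4 s1=0 s8=0 s10=1 s9=0 s6=1 s0=1 clk=1 s2=1 s3=0 s7=0 s5=0 s4=0
t8.Δ5 s1=0 s8=0 s10=1 s9=0 s6=1 s0=1 clk=1 s2=1 s3=0 s7=0 s5=1 s4=0
t9.Δ0 s1=0 s8=0 s10=1 s9=0 s6=1 s0=1 clk=1 s2=1 s3=0 s7=0 s5=1 s4=0
t9.Δ1 s1=0 s8=0 s10=1 s9=0 s6=1 s0=1 clk=0 s2=1 s3=0 s7=0 s5=1 s4=0
t10.Δ0 s1=0 s8=0 s10=1 s9=0 s6=1 s0=1 clk=0 s2=1 s3=0 s7=0 s5=1 s4=0
t10.Δ1 s1=0 s8=0 s10=1 s9=0 s6=1 s0=1 clk=1 s2=1 s3=0 s7=0 s5=1 s4=0
t10.Δ2 s1=0 s8=0 s10=1 s9=0 s6=1 s0=1 clk=1 s2=1 s3=0 s7=1 s5=1 s4=0
t10.Δ3 s1=0 s8=0 s10=1 s9=1 s6=1 s0=1 clk=1 s2=1 s3=1 s7=1 s5=1 s4=0
t10.Δ4 s1=0 s8=0 s10=1 s9=1 s6=1 s0=1 clk=1 s2=1 s3=1 s7=1 s5=0 s4=0
t11.Δ0 s1=0 s8=0 s10=1 s9=1 s6=1 s0=1 clk=1 s2=1 s3=1 s7=1 s5=0 s4=0
t11.Δ1 s1=0 s8=0 s10=1 s9=1 s6=1 s0=1 clk=0 s2=1 s3=1 s7=1 s5=0 s4=0
t12.Δ0 s1=0 s8=0 s10=1 s9=1 s6=1 s0=1 clk=0 s2=1 s3=1 s7=1 s5=0 s4=0
t12.Δ1 s1=0 s8=0 s10=1 s9=1 s6=1 s0=1 clk=1 s2=1 s3=1 s7=1 s5=0 s4=0
t12.Δ2 s1=0 s8=0 s10=1 s9=1 s6=1 s0=1 clk=1 s2=1 s3=1 s7=0 s5=0 s4=0
t12.Δ3 s1=0 s8=0 s10=1 s9=0 s6=1 s0=1 clk=1 s2=1 s3=1 s7=0 s5=0 s4=0
t12.Δ4 s1=0 s8=0 s10=1 s9=0 s6=1 s0=1 clk=1 s2=1 s3=0 s7=0 s5=0 s4=0
t12.Δ5 s1=0 s8=0 s10=1 s9=0 s6=1 s0=1 clk=1 s2=1 s3=0 s7=0 s5=1 s4=0
t13.Δ0 s1=0 s8=0 s10=1 s9=0 s6=1 s0=1 clk=1 s2=1 s3=0 s7=0 s5=1 s4=0
t13.Δ1 s1=0 s8=0 s10=1 s9=0 s6=1 s0=1 clk=0 s2=1 s3=0 s7=0 s5=1 s4=0
t14.Δ0 s1=0 s8=0 s10=1 s9=0 s6=1 s0=1 clk=0 s2=1 s3=0 s7=0 s5=1 s4=0
t14.Δ1 s1=0 s8=0 s10=1 s9=0 s6=1 s0=1 clk=1 s2=1 s3=0 s7=0 s5=1 s4=0
t14.Δ2 s1=0 s8=0 s10=1 s9=0 s6=1 s0=1 clk=1 s2=1 s3=0 s7=1 s5=1 s4=0
t14.Δ3 s1=0 s8=0 s10=1 s9=1 s6=1 s0=1 clk=1 s2=1 s3=1 s7=1 s5=1 s4=0
t14.Δ4 s1=0 s8=0 s10=1 s9=1 s6=1 s0=1 clk=1 s2=1 s3=1 s7=1 s5=0 s4=0
t15.Δ0 s1=0 s8=0 s10=1 s9=1 s6=1 s0=1 clk=1 s2=1 s3=1 s7=1 s5=0 s4=0
t15.Δ1 s1=0 s8=0 s10=1 s9=1 s6=1 s0=1 clk=0 s2=1 s3=1 s7=1 s5=0 s4=0
t16.Δ0 s1=0 s8=0 s10=1 s9=1 s6=1 s0=1 clk=0 s2=1 s3=1 s7=1 s5=0 s4=0
t16.Δ1 s1=0 s8=0 s10=1 s9=1 s6=1 s0=1 clk=1 s2=1 s3=1 s7=1 s5=0 s4=0
t16.Δ2 s1=0 s8=0 s10=1 s9=1 s6=1 s0=1 clk=1 s2=1 s3=1 s7=0 s5=0 s4=0
t16.Δ3 s1=0 s8=0 s10=1 s9=0 s6=1 s0=1 clk=1 s2=1 s3=1 s7=0 s5=0 s4=0
t16.Δ4 s1=0 s8=0 s10=1 s9=0 s6=1 s0=1 clk=1 s2=1 s3=0 s7=0 s5=0 s4=0
t16.Δ5 s1=0 s8=0 s10=1 s9=0 s6=1 s0=1 clk=1 s2=1 s3=0 s7=0 s5=1 s4=0
t17.Δ0 s1=0 s8=0 s10=1 s9=0 s6=1 s0=1 clk=1 s2=1 s3=0 s7=0 s5=1 s4=0
t17.Δ1 s1=0 s8=0 s10=1 s9=0 s6=1 s0=1 clk=0 s2=1 s3=0 s7=0 s5=1 s4=0
t18.Δ0 s1=0 s8=0 s10=1 s9=0 s6=1 s0=1 clk=0 s2=1 s3=0 s7=0 s5=1 s4=0
t18.Δ1 s1=0 s8=0 s10=1 s9=0 s6=1 s0=1 clk=1 s2=1 s3=0 s7=0 s5=1 s4=0
t18.Δ2 s1=0 s8=0 s10=1 s9=0 s6=1 s0=1 clk=1 s2=1 s3=0 s7=1 s5=1 s4=0
t18.Δ3 s1=0 s8=0 s10=1 s9=1 s6=1 s0=1 clk=1 s2=1 s3=1 s7=1 s5=1 s4=0
t18.Δ4 s1=0 s8=0 s10=1 s9=1 s6=1 s0=1 clk=1 s2=1 s3=1 s7=1 s5=0 s4=0

1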